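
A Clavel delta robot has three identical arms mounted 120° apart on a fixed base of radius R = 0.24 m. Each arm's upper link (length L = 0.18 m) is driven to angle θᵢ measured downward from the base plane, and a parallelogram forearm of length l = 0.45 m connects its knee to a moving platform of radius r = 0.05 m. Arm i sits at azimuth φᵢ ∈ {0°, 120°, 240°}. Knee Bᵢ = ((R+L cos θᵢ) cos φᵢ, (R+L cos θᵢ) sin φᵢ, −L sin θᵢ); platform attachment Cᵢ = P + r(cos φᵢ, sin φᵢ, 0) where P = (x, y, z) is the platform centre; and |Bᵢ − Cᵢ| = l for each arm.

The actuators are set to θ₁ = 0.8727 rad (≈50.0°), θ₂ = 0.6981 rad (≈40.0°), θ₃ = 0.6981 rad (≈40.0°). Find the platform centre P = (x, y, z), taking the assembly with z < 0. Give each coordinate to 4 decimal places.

(-0.0297, 0.0000, -0.4379)

φ1=0.0°: virtual centre (0.3057, 0.0000, -0.1379), radius l
φ2=120.0°: virtual centre (-0.1639, 0.2840, -0.1157), radius l
arm 3 at φ=240.0°: e+L cos θ3 = 0.3279;  centre 3 = (-0.1639, -0.2840, -0.1157)
eliminate P² terms by subtracting sphere 1 from 2 and 3
plane₁₂: -0.9393x+0.5679y+0.0444z = 0.0084
Cramer: x(z) = -0.0090+0.0473z;  y(z) = 0.0000-0.0000z
quadratic in z: (1.0022)z²+(0.2460)z+(-0.0845)=0, √Δ=0.6318 → z ∈ {-0.4379, 0.1924}; z = -0.4379 (taking z<0)
x = -0.0297, y = 0.0000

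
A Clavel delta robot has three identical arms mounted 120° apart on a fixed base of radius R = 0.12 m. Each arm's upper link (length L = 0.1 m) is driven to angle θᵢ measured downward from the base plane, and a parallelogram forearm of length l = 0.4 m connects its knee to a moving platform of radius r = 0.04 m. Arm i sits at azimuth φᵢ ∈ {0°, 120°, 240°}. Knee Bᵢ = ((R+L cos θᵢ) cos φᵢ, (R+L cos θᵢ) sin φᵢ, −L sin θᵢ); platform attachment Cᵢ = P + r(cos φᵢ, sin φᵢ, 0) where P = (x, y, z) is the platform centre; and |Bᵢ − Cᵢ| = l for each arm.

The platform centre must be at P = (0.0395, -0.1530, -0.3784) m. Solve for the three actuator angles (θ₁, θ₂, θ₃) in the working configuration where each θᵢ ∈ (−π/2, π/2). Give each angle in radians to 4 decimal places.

θ₁ = 0.3486, θ₂ = 1.1339, θ₃ = -0.0005

φ1=0.0° → target in arm frame (0.0395, -0.1530)
  A cos θ + B sin θ = C:  0.0405·cos θ + -0.3784·sin θ = -0.0912
  √(A²+B²)=0.3806;  θ1 = -1.4642+1.8127 ≈ 0.3486
φ2=120.0° → target in arm frame (-0.1523, 0.0423)
  A=0.2323, B=-0.3784, C=(l²−L²−A²−y'²−z²)/(2L)=-0.2446
  γ=atan2(-0.3784,0.2323)=-1.0203;  ψ=arccos(-0.5509)=2.1542;  θ2=γ+ψ≈1.1339
arm 3 (φ=240.0°): x'=0.1128, y'=0.1107
  e−x'=-0.0328;  (l²−L²−(e−x')²−y'²−z²)/2L = -0.0326
  √(A²+B²)=0.3798;  θ3 = -1.6571+1.6567 ≈ -0.0005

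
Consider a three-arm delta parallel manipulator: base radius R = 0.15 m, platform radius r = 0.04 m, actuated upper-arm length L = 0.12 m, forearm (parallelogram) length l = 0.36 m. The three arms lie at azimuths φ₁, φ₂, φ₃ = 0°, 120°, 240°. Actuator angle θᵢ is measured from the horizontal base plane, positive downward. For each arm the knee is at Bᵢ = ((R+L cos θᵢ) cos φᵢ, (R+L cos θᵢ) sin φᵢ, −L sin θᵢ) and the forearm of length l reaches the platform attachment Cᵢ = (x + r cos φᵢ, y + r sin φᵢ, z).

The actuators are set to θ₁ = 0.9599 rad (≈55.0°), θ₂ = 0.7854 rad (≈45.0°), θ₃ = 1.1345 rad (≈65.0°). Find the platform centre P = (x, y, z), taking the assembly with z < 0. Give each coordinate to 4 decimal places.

(0.0006, 0.0439, -0.4080)

O1 = (0.1788·cos0.0°, 0.1788·sin0.0°, -0.0983) = (0.1788, 0.0000, -0.0983)
O2 = (0.1949·cos120.0°, 0.1949·sin120.0°, -0.0849) = (-0.0974, 0.1687, -0.0849)
O3 = (0.1607·cos240.0°, 0.1607·sin240.0°, -0.1088) = (-0.0804, -0.1392, -0.1088)
eliminate P² terms by subtracting sphere 1 from 2 and 3
linear system: -0.5525x+0.3375y = 0.0035−0.0269z; -0.5184x+-0.2784y = -0.0040−-0.0209z
det = 0.3287;  x = 0.0011+0.0013z,  y = 0.0123+-0.0776z
into |P−O₁|² = l²: 1.0060z² + 0.1942z + -0.0882 = 0;  Δ = 0.3927;  z = -0.4080 or 0.2149 → z<0 root = -0.4080
x = 0.0006, y = 0.0439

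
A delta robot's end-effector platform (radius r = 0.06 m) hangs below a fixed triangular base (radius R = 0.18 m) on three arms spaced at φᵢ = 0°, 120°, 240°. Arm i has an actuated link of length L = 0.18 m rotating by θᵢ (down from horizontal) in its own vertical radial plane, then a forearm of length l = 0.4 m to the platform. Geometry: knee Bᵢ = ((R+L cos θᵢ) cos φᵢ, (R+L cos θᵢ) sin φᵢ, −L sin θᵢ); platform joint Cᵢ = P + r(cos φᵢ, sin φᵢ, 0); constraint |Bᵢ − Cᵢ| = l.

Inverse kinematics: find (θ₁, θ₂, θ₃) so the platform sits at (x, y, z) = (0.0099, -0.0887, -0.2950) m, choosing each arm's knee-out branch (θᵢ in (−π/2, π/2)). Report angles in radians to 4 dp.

θ₁ = 0.1746, θ₂ = 0.6109, θ₃ = -0.1741

φ1=0.0° → target in arm frame (0.0099, -0.0887)
  A=0.1101, B=-0.2950, C=(l²−L²−A²−y'²−z²)/(2L)=0.0572
  √(A²+B²)=0.3149;  θ1 = -1.2136+1.3882 ≈ 0.1746
φ2=120.0° → target in arm frame (-0.0818, 0.0358)
  e−x'=0.2018;  (l²−L²−(e−x')²−y'²−z²)/2L = -0.0039
  θ2 = atan2(B,A) + arccos(C/0.3574) = 0.6109
rotate P by −φ3: (0.0719, 0.0529, -0.2950)
  e−x'=0.0481;  (l²−L²−(e−x')²−y'²−z²)/2L = 0.0985
  γ=atan2(-0.2950,0.0481)=-1.4091;  ψ=arccos(0.3295)=1.2350;  θ3=γ+ψ≈-0.1741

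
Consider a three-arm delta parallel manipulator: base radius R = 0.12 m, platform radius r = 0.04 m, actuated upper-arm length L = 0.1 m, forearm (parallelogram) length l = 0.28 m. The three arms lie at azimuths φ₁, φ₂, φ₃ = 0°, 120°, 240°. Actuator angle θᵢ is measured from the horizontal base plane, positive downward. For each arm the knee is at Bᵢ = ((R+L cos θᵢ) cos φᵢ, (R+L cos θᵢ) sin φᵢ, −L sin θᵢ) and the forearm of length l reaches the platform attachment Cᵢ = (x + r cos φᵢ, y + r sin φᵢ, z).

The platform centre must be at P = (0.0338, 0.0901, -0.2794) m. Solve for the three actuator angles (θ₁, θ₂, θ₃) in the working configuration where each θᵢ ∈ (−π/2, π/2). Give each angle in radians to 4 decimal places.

θ₁ = 0.5232, θ₂ = 0.3487, θ₃ = 1.2211

φ1=0.0° → target in arm frame (0.0338, 0.0901)
  e−x'=0.0462;  (l²−L²−(e−x')²−y'²−z²)/2L = -0.0996
  γ=atan2(-0.2794,0.0462)=-1.4069;  ψ=arccos(-0.3516)=1.9301;  θ1=γ+ψ≈0.5232
rotate P by −φ2: (0.0611, -0.0743, -0.2794)
  A cos θ + B sin θ = C:  0.0189·cos θ + -0.2794·sin θ = -0.0777
  θ2 = atan2(B,A) + arccos(C/0.2800) = 0.3487
φ3=240.0° → target in arm frame (-0.0949, -0.0158)
  A cos θ + B sin θ = C:  0.1749·cos θ + -0.2794·sin θ = -0.2026
  √(A²+B²)=0.3296;  θ3 = -1.0114+2.2326 ≈ 1.2211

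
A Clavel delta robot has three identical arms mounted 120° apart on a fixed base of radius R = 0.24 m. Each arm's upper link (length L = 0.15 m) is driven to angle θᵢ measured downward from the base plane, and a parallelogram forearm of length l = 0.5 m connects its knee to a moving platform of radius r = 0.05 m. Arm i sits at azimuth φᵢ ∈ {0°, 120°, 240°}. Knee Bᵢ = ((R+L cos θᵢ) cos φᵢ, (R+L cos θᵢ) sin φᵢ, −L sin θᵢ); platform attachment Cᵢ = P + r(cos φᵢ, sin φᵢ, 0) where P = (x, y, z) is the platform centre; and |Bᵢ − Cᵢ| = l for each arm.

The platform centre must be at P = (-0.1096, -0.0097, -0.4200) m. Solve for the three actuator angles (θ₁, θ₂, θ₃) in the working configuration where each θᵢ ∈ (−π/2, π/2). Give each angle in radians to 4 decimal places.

rotate P by −φ1: (-0.1096, -0.0097, -0.4200)
  e−x'=0.2996;  (l²−L²−(e−x')²−y'²−z²)/2L = -0.1292
  γ=atan2(-0.4200,0.2996)=-0.9512;  ψ=arccos(-0.2504)=1.8239;  θ1=γ+ψ≈0.8727
arm 2 (φ=120.0°): x'=0.0464, y'=0.0998
  A cos θ + B sin θ = C:  0.1436·cos θ + -0.4200·sin θ = 0.0684
  θ2 = atan2(B,A) + arccos(C/0.4439) = 0.1747
φ3=240.0° → target in arm frame (0.0632, -0.0901)
  e−x'=0.1268;  (l²−L²−(e−x')²−y'²−z²)/2L = 0.0897
  θ3 = atan2(B,A) + arccos(C/0.4387) = 0.0873

θ₁ = 0.8727, θ₂ = 0.1747, θ₃ = 0.0873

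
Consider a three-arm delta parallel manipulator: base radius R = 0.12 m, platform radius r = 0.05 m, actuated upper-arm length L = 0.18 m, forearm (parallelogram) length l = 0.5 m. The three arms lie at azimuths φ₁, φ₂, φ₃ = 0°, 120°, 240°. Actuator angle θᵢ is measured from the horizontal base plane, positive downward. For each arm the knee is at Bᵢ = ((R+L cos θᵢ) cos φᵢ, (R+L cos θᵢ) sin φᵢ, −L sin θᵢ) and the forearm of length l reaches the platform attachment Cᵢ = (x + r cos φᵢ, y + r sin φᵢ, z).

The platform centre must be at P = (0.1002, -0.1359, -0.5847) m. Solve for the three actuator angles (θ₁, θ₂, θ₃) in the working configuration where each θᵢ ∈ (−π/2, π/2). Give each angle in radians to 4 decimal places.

θ₁ = 0.6983, θ₂ = 1.3091, θ₃ = 0.7853

arm 1 (φ=0.0°): x'=0.1002, y'=-0.1359
  e−x'=-0.0302;  (l²−L²−(e−x')²−y'²−z²)/2L = -0.3990
  √(A²+B²)=0.5855;  θ1 = -1.6224+2.3207 ≈ 0.6983
φ2=120.0° → target in arm frame (-0.1678, -0.0188)
  A cos θ + B sin θ = C:  0.2378·cos θ + -0.5847·sin θ = -0.5033
  θ2 = atan2(B,A) + arccos(C/0.6312) = 1.3091
rotate P by −φ3: (0.0676, 0.1547, -0.5847)
  e−x'=0.0024;  (l²−L²−(e−x')²−y'²−z²)/2L = -0.4117
  θ3 = atan2(B,A) + arccos(C/0.5847) = 0.7853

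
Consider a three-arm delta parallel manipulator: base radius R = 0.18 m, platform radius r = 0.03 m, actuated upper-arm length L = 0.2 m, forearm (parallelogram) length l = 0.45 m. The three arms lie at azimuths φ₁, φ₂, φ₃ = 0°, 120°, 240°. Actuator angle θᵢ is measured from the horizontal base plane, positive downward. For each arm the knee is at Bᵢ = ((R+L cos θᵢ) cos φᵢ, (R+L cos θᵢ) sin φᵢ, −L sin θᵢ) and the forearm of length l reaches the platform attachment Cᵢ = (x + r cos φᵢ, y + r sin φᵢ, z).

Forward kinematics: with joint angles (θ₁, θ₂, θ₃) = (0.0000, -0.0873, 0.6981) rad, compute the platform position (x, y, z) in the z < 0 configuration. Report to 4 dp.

(0.0450, 0.0959, -0.3166)

φ1=0.0°: virtual centre (0.3500, 0.0000, 0.0000), radius l
φ2=120.0°: virtual centre (-0.1746, 0.3024, 0.0174), radius l
O3 = (0.3032·cos240.0°, 0.3032·sin240.0°, -0.1286) = (-0.1516, -0.2626, -0.1286)
|O₂|²−|O₁|² = -0.0002;  |O₃|²−|O₁|² = -0.0140
[-1.0492 0.6049 0.0349]·P = -0.0002;  [-1.0032 -0.5252 -0.2571]·P = -0.0140
det = 1.1579;  x = 0.0074+-0.1185z,  y = 0.0125+-0.2632z
quadratic in z: (1.0833)z²+(0.0746)z+(-0.0850)=0, √Δ=0.6114 → z ∈ {-0.3166, 0.2478}; z = -0.3166 (taking z<0)
x = 0.0450, y = 0.0959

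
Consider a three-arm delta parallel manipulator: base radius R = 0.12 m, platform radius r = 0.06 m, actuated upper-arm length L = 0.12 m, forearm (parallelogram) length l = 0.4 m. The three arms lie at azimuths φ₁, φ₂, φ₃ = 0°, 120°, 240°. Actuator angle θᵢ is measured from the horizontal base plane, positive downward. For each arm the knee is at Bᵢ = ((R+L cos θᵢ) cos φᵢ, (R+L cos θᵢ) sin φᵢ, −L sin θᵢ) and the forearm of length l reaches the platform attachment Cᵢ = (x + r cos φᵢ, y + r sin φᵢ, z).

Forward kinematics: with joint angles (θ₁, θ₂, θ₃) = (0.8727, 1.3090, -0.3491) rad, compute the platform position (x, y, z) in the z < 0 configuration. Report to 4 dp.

(-0.0474, -0.2495, -0.3443)

centre 1 = (0.1371·cos0.0°, 0.1371·sin0.0°, -0.0919) = (0.1371, 0.0000, -0.0919)
arm 2 at φ=120.0°: ρ2 = 0.0911;  centre 2 = (-0.0455, 0.0789, -0.1159)
φ3=240.0°: virtual centre (-0.0864, -0.1496, 0.0410), radius l
subtract pairs → two planes through P
plane₁₂: -0.3653x+0.1577y+-0.0480z = -0.0055
Cramer: x(z) = 0.0055+0.1534z;  y(z) = -0.0224+0.6595z
sphere 1 gives Az²+Bz+C=0 with A=1.4585, B=0.1139, C=-0.1337;  B²−4AC=0.7930;  roots -0.3443, 0.2662;  negative root z = -0.3443
x = -0.0474, y = -0.2495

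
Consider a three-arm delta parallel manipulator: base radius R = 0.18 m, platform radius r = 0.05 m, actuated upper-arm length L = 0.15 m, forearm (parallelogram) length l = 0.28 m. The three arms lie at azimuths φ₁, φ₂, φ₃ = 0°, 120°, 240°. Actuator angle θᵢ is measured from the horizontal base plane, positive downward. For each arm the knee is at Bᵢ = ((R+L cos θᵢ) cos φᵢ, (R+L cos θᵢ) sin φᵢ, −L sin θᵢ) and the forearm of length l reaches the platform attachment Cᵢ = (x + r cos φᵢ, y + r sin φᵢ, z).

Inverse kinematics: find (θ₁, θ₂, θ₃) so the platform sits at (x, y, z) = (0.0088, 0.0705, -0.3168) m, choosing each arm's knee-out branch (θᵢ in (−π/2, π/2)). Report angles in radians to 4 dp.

θ₁ = 1.0471, θ₂ = 0.7858, θ₃ = 1.3965

φ1=0.0° → target in arm frame (0.0088, 0.0705)
  A cos θ + B sin θ = C:  0.1212·cos θ + -0.3168·sin θ = -0.2137
  θ1 = atan2(B,A) + arccos(C/0.3392) = 1.0471
arm 2 (φ=120.0°): x'=0.0567, y'=-0.0429
  A=0.0733, B=-0.3168, C=(l²−L²−A²−y'²−z²)/(2L)=-0.1723
  θ2 = atan2(B,A) + arccos(C/0.3252) = 0.7858
rotate P by −φ3: (-0.0655, -0.0276, -0.3168)
  A cos θ + B sin θ = C:  0.1955·cos θ + -0.3168·sin θ = -0.2781
  γ=atan2(-0.3168,0.1955)=-1.0180;  ψ=arccos(-0.7471)=2.4144;  θ3=γ+ψ≈1.3965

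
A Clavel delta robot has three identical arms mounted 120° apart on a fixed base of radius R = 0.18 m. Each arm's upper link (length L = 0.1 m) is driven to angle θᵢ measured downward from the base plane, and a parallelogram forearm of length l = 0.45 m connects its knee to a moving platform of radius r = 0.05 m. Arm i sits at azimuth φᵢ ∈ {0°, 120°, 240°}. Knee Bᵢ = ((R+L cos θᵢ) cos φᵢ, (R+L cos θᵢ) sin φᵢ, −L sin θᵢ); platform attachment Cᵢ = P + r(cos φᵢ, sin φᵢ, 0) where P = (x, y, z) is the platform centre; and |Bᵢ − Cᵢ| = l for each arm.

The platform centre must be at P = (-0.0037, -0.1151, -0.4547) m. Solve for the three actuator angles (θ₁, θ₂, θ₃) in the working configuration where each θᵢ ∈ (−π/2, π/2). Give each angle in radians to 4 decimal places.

φ1=0.0° → target in arm frame (-0.0037, -0.1151)
  A cos θ + B sin θ = C:  0.1337·cos θ + -0.4547·sin θ = -0.2269
  √(A²+B²)=0.4739;  θ1 = -1.2848+2.0700 ≈ 0.7852
rotate P by −φ2: (-0.0978, 0.0608, -0.4547)
  A=0.2278, B=-0.4547, C=(l²−L²−A²−y'²−z²)/(2L)=-0.3492
  γ=atan2(-0.4547,0.2278)=-1.1063;  ψ=arccos(-0.6867)=2.3277;  θ2=γ+ψ≈1.2214
rotate P by −φ3: (0.1015, 0.0543, -0.4547)
  A cos θ + B sin θ = C:  0.0285·cos θ + -0.4547·sin θ = -0.0901
  θ3 = atan2(B,A) + arccos(C/0.4556) = 0.2616

θ₁ = 0.7852, θ₂ = 1.2214, θ₃ = 0.2616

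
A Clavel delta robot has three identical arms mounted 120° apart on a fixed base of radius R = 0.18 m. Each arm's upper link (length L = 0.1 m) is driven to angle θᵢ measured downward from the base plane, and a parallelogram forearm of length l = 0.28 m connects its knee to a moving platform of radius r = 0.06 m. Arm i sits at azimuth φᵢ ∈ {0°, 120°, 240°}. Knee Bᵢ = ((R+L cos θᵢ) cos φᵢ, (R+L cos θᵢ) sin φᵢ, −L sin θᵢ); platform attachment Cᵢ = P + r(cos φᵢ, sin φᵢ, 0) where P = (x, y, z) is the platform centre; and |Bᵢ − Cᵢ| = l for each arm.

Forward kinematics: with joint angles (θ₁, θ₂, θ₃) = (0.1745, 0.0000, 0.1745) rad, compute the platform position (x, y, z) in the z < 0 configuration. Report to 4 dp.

arm 1 at φ=0.0°: ρ1 = 0.2185;  O1 = (0.2185, 0.0000, -0.0174)
φ2=120.0°: virtual centre (-0.1100, 0.1905, 0.0000), radius l
φ3=240.0°: virtual centre (-0.1092, -0.1892, -0.0174), radius l
eliminate P² terms by subtracting sphere 1 from 2 and 3
[-0.6570 0.3811 0.0347]·P = 0.0004;  [-0.6554 -0.3784 0.0000]·P = 0.0000
det = 0.4984;  x = -0.0003+0.0264z,  y = 0.0005+-0.0457z
quadratic in z: (1.0028)z²+(0.0231)z+(-0.0302)=0, √Δ=0.3491 → z ∈ {-0.1856, 0.1625}; z = -0.1856 (taking z<0)
x = -0.0052, y = 0.0090

(-0.0052, 0.0090, -0.1856)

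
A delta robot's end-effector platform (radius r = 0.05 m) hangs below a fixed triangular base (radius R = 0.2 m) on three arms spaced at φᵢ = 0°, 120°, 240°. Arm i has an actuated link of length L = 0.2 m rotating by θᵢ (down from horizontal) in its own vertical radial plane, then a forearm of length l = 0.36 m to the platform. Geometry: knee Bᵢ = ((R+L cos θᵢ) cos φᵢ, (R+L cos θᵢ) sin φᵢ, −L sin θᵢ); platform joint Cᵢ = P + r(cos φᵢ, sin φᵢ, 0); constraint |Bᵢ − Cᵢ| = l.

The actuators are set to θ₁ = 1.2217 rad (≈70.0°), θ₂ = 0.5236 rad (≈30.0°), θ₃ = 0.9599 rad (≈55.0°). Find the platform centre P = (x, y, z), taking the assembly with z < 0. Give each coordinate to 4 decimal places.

(-0.0842, 0.0592, -0.3737)

arm 1 at φ=0.0°: ρ1 = 0.2184;  centre 1 = (0.2184, 0.0000, -0.1879)
arm 2 at φ=120.0°: ρ2 = 0.3232;  centre 2 = (-0.1616, 0.2799, -0.1000)
centre 3 = (0.2647·cos240.0°, 0.2647·sin240.0°, -0.1638) = (-0.1324, -0.2293, -0.1638)
|centre ₂|²−|centre ₁|² = 0.0314;  |centre ₃|²−|centre ₁|² = 0.0139
plane₁₂: -0.7600x+0.5598y+0.1759z = 0.0314
det = 0.7412;  x = -0.0299+0.1452z,  y = 0.0155+-0.1170z
into |P−centre ₁|² = l²: 1.0348z² + 0.3001z + -0.0324 = 0;  Δ = 0.2240;  z = -0.3737 or 0.0837 → z<0 root = -0.3737
x = -0.0842, y = 0.0592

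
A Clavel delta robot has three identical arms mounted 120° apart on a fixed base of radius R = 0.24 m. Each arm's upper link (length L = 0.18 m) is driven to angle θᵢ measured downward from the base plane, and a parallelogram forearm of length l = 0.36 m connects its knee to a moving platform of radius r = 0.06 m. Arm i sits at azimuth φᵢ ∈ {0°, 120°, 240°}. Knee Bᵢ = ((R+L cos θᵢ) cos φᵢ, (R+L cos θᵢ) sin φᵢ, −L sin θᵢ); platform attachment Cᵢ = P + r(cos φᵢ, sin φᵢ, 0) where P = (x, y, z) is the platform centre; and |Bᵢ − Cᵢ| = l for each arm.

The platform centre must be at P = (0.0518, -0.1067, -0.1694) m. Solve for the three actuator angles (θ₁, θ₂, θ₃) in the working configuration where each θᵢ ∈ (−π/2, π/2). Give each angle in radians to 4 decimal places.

θ₁ = 0.0869, θ₂ = 1.2215, θ₃ = -0.0866

φ1=0.0° → target in arm frame (0.0518, -0.1067)
  A=0.1282, B=-0.1694, C=(l²−L²−A²−y'²−z²)/(2L)=0.1130
  γ=atan2(-0.1694,0.1282)=-0.9230;  ψ=arccos(0.5320)=1.0099;  θ1=γ+ψ≈0.0869
φ2=120.0° → target in arm frame (-0.1183, 0.0085)
  e−x'=0.2983;  (l²−L²−(e−x')²−y'²−z²)/2L = -0.0571
  γ=atan2(-0.1694,0.2983)=-0.5165;  ψ=arccos(-0.1664)=1.7380;  θ2=γ+ψ≈1.2215
arm 3 (φ=240.0°): x'=0.0665, y'=0.0982
  A cos θ + B sin θ = C:  0.1135·cos θ + -0.1694·sin θ = 0.1277
  θ3 = atan2(B,A) + arccos(C/0.2039) = -0.0866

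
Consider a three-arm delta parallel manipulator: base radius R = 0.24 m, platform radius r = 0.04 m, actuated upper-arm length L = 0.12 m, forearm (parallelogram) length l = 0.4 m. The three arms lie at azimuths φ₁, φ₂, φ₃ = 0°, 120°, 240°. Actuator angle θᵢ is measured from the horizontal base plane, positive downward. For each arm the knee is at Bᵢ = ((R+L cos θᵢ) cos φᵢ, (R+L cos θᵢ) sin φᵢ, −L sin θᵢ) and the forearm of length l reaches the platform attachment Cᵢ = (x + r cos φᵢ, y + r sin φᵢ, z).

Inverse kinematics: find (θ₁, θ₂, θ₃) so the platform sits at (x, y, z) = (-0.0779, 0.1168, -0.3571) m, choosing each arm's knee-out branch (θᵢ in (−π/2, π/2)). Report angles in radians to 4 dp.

φ1=0.0° → target in arm frame (-0.0779, 0.1168)
  e−x'=0.2779;  (l²−L²−(e−x')²−y'²−z²)/2L = -0.3033
  θ1 = atan2(B,A) + arccos(C/0.4525) = 1.3959
rotate P by −φ2: (0.1401, 0.0091, -0.3571)
  e−x'=0.0599;  (l²−L²−(e−x')²−y'²−z²)/2L = 0.0600
  γ=atan2(-0.3571,0.0599)=-1.4046;  ψ=arccos(0.1658)=1.4042;  θ2=γ+ψ≈-0.0004
φ3=240.0° → target in arm frame (-0.0622, -0.1259)
  A cos θ + B sin θ = C:  0.2622·cos θ + -0.3571·sin θ = -0.2771
  √(A²+B²)=0.4430;  θ3 = -0.9374+2.2466 ≈ 1.3092

θ₁ = 1.3959, θ₂ = -0.0004, θ₃ = 1.3092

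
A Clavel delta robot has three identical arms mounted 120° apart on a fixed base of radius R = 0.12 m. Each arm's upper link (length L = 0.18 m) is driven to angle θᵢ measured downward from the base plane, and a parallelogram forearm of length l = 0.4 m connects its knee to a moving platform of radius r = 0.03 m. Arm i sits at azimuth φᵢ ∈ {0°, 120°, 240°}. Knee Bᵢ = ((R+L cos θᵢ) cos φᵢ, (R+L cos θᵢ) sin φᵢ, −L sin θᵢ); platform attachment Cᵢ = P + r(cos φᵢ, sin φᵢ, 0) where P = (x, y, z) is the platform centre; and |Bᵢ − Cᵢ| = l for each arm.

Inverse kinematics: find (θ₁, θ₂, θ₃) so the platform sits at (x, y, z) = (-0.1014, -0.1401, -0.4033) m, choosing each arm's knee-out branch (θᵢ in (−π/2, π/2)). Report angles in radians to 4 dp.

φ1=0.0° → target in arm frame (-0.1014, -0.1401)
  A cos θ + B sin θ = C:  0.1914·cos θ + -0.4033·sin θ = -0.2536
  γ=atan2(-0.4033,0.1914)=-1.1277;  ψ=arccos(-0.5682)=2.1751;  θ1=γ+ψ≈1.0474
φ2=120.0° → target in arm frame (-0.0706, 0.1579)
  A=0.1606, B=-0.4033, C=(l²−L²−A²−y'²−z²)/(2L)=-0.2383
  √(A²+B²)=0.4341;  θ2 = -1.1918+2.1518 ≈ 0.9600
rotate P by −φ3: (0.1720, -0.0178, -0.4033)
  A cos θ + B sin θ = C:  -0.0820·cos θ + -0.4033·sin θ = -0.1169
  θ3 = atan2(B,A) + arccos(C/0.4116) = 0.0874

θ₁ = 1.0474, θ₂ = 0.9600, θ₃ = 0.0874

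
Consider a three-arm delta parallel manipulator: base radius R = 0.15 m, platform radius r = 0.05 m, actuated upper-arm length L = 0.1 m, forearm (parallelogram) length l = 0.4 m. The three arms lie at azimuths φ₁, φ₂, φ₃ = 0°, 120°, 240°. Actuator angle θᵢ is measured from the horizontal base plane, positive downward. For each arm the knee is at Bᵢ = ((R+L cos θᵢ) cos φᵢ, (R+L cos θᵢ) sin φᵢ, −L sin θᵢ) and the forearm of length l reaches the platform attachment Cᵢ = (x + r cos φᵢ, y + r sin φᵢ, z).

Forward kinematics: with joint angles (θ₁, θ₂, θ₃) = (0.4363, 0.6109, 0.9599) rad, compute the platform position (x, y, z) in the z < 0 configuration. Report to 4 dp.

(0.0505, 0.0451, -0.4142)

centre 1 = (0.1906·cos0.0°, 0.1906·sin0.0°, -0.0423) = (0.1906, 0.0000, -0.0423)
φ2=120.0°: virtual centre (-0.0910, 0.1575, -0.0574), radius l
centre 3 = (0.1574·cos240.0°, 0.1574·sin240.0°, -0.0819) = (-0.0787, -0.1363, -0.0819)
eliminate P² terms by subtracting sphere 1 from 2 and 3
linear system: -0.5632x+0.3151y = -0.0017−-0.0302z; -0.5386x+-0.2726y = -0.0067−-0.0793z
det = 0.3232;  x = 0.0080+-0.1028z,  y = 0.0087+-0.0879z
sphere 1 gives Az²+Bz+C=0 with A=1.0183, B=0.1205, C=-0.1248;  B²−4AC=0.5227;  roots -0.4142, 0.2958;  negative root z = -0.4142
x = 0.0505, y = 0.0451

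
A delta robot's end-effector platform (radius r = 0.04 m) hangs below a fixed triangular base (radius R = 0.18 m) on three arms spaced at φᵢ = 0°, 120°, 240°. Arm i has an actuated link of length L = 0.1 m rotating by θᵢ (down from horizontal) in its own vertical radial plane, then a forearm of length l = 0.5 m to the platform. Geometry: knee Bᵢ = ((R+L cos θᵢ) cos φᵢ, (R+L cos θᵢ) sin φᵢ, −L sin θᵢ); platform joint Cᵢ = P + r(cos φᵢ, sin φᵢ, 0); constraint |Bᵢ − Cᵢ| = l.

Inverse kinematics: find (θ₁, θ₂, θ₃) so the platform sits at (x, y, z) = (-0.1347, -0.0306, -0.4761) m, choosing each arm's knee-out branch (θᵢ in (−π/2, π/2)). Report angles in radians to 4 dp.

θ₁ = 1.1343, θ₂ = 0.3489, θ₃ = 0.0869

φ1=0.0° → target in arm frame (-0.1347, -0.0306)
  A cos θ + B sin θ = C:  0.2747·cos θ + -0.4761·sin θ = -0.3153
  √(A²+B²)=0.5497;  θ1 = -1.0475+2.1818 ≈ 1.1343
rotate P by −φ2: (0.0408, 0.1320, -0.4761)
  e−x'=0.0992;  (l²−L²−(e−x')²−y'²−z²)/2L = -0.0696
  γ=atan2(-0.4761,0.0992)=-1.3655;  ψ=arccos(-0.1431)=1.7143;  θ2=γ+ψ≈0.3489
arm 3 (φ=240.0°): x'=0.0939, y'=-0.1014
  A cos θ + B sin θ = C:  0.0461·cos θ + -0.4761·sin θ = 0.0046
  γ=atan2(-0.4761,0.0461)=-1.4742;  ψ=arccos(0.0097)=1.5611;  θ3=γ+ψ≈0.0869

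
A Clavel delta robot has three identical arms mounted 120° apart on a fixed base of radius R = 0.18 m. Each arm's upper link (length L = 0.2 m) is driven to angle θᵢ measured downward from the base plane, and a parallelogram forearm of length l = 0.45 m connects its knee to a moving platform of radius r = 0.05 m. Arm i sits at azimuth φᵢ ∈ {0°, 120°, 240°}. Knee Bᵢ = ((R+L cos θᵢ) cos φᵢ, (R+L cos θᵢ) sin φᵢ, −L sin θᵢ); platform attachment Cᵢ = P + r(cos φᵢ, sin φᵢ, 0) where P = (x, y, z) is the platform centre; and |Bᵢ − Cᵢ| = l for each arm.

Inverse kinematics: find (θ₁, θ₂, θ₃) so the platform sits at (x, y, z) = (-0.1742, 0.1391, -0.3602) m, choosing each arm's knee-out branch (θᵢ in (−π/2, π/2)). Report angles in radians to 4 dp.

arm 1 (φ=0.0°): x'=-0.1742, y'=0.1391
  e−x'=0.3042;  (l²−L²−(e−x')²−y'²−z²)/2L = -0.1978
  √(A²+B²)=0.4715;  θ1 = -0.8695+2.0038 ≈ 1.1343
rotate P by −φ2: (0.2076, 0.0813, -0.3602)
  A=-0.0776, B=-0.3602, C=(l²−L²−A²−y'²−z²)/(2L)=0.0503
  θ2 = atan2(B,A) + arccos(C/0.3685) = -0.3491
arm 3 (φ=240.0°): x'=-0.0334, y'=-0.2204
  e−x'=0.1634;  (l²−L²−(e−x')²−y'²−z²)/2L = -0.1063
  √(A²+B²)=0.3955;  θ3 = -1.1450+1.8429 ≈ 0.6979

θ₁ = 1.1343, θ₂ = -0.3491, θ₃ = 0.6979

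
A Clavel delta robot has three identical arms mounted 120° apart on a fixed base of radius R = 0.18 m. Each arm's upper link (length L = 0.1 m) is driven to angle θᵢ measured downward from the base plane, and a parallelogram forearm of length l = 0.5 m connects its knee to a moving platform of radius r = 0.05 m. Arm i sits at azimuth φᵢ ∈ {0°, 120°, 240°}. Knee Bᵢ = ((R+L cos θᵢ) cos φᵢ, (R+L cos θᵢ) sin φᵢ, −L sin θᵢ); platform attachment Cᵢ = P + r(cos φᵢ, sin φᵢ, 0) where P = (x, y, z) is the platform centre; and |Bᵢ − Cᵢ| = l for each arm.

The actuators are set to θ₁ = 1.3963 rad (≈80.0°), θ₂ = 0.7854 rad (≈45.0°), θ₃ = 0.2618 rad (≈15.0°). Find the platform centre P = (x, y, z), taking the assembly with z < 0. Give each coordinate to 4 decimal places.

arm 1 at φ=0.0°: ρ1 = 0.1474;  centre 1 = (0.1474, 0.0000, -0.0985)
φ2=120.0°: virtual centre (-0.1004, 0.1738, -0.0707), radius l
arm 3 at φ=240.0°: ρ3 = 0.2266;  centre 3 = (-0.1133, -0.1962, -0.0259)
subtract pairs → two planes through P
linear system: -0.4954x+0.3476y = 0.0139−0.0555z; -0.5213x+-0.3925y = 0.0206−0.1452z
det = 0.3757;  x = -0.0336+0.1924z,  y = -0.0079+0.1144z
into |P−centre ₁|² = l²: 1.0501z² + 0.1255z + -0.2075 = 0;  Δ = 0.8874;  z = -0.5083 or 0.3888 → z<0 root = -0.5083
x = -0.1313, y = -0.0661

(-0.1313, -0.0661, -0.5083)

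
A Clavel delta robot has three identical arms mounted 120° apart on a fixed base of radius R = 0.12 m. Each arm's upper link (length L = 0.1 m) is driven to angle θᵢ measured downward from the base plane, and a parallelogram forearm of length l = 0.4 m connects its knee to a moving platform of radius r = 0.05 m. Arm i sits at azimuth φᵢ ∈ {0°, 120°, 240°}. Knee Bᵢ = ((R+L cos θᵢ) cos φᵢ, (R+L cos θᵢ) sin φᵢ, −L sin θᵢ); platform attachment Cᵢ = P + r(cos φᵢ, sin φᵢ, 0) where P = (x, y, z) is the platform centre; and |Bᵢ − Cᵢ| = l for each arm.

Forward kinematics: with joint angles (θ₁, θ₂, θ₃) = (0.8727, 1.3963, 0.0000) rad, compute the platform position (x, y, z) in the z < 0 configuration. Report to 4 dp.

(-0.0167, -0.1957, -0.3911)

S1 = (0.1343·cos0.0°, 0.1343·sin0.0°, -0.0766) = (0.1343, 0.0000, -0.0766)
S2 = (0.0874·cos120.0°, 0.0874·sin120.0°, -0.0985) = (-0.0437, 0.0757, -0.0985)
φ3=240.0°: virtual centre (-0.0850, -0.1472, 0.0000), radius l
subtract pairs → two planes through P
linear system: -0.3559x+0.1513y = -0.0066−-0.0437z; -0.4386x+-0.2944y = 0.0050−0.1532z
det = 0.1712;  x = 0.0069+0.0602z,  y = -0.0272+0.4307z
into |P−S₁|² = l²: 1.1891z² + 0.1144z + -0.1372 = 0;  Δ = 0.6655;  z = -0.3911 or 0.2949 → z<0 root = -0.3911
x = -0.0167, y = -0.1957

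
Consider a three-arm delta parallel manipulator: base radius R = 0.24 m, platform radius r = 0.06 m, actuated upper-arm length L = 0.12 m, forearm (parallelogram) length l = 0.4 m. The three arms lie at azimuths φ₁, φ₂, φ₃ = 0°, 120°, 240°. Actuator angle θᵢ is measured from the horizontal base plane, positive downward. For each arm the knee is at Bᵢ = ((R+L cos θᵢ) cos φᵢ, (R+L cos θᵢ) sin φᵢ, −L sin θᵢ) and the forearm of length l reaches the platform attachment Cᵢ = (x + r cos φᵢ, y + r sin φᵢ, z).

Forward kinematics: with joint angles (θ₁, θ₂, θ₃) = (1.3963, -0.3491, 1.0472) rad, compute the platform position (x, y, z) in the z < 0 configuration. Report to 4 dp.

arm 1 at φ=0.0°: e+L cos θ1 = 0.2008;  O1 = (0.2008, 0.0000, -0.1182)
O2 = (0.2928·cos120.0°, 0.2928·sin120.0°, 0.0410) = (-0.1464, 0.2535, 0.0410)
arm 3 at φ=240.0°: e+L cos θ3 = 0.2400;  O3 = (-0.1200, -0.2078, -0.1039)
eliminate P² terms by subtracting sphere 1 from 2 and 3
linear system: -0.6944x+0.5071y = 0.0331−0.3184z; -0.6417x+-0.4157y = 0.0141−0.0285z
det = 0.6140;  x = -0.0340+0.2391z,  y = 0.0186+-0.3005z
quadratic in z: (1.1475)z²+(0.1128)z+(-0.0905)=0, √Δ=0.6544 → z ∈ {-0.3343, 0.2360}; z = -0.3343 (taking z<0)
x = -0.1140, y = 0.1191

(-0.1140, 0.1191, -0.3343)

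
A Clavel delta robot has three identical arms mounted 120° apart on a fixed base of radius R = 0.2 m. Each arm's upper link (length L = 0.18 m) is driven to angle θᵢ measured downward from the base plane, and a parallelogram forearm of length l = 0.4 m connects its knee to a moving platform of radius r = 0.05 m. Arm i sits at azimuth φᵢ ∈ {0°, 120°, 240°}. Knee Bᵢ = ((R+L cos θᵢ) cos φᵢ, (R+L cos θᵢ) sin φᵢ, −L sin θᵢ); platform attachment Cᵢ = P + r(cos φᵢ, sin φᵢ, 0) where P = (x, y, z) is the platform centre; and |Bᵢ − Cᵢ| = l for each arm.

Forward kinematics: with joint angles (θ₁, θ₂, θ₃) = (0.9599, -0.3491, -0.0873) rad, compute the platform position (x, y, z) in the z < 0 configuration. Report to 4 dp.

arm 1 at φ=0.0°: e+L cos θ1 = 0.2532;  O1 = (0.2532, 0.0000, -0.1474)
arm 2 at φ=120.0°: e+L cos θ2 = 0.3191;  O2 = (-0.1596, 0.2764, 0.0616)
φ3=240.0°: virtual centre (-0.1647, -0.2852, 0.0157), radius l
|O₂|²−|O₁|² = 0.0198;  |O₃|²−|O₁|² = 0.0228
[-0.8256 0.5528 0.4180]·P = 0.0198;  [-0.8358 -0.5704 0.3263]·P = 0.0228
det = 0.9329;  x = -0.0256+0.4489z,  y = -0.0025+-0.0858z
into |P−O₁|² = l²: 1.2089z² + 0.0450z + -0.0605 = 0;  Δ = 0.2945;  z = -0.2431 or 0.2059 → z<0 root = -0.2431
x = -0.1347, y = 0.0184

(-0.1347, 0.0184, -0.2431)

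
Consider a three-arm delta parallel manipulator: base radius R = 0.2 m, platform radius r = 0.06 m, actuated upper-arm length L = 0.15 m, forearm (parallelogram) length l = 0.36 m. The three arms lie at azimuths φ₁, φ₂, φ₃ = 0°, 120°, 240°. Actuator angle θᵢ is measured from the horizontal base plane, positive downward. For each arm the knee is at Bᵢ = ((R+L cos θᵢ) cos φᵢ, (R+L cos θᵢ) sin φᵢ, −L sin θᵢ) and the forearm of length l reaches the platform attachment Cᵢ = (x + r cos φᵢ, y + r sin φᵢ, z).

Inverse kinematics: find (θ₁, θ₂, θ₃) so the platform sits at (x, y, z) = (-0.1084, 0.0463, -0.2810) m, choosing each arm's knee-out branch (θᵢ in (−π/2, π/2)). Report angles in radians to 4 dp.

φ1=0.0° → target in arm frame (-0.1084, 0.0463)
  A=0.2484, B=-0.2810, C=(l²−L²−A²−y'²−z²)/(2L)=-0.1190
  θ1 = atan2(B,A) + arccos(C/0.3751) = 1.0468
rotate P by −φ2: (0.0943, 0.0707, -0.2810)
  A=0.0457, B=-0.2810, C=(l²−L²−A²−y'²−z²)/(2L)=0.0702
  √(A²+B²)=0.2847;  θ2 = -1.4096+1.3218 ≈ -0.0878
arm 3 (φ=240.0°): x'=0.0141, y'=-0.1170
  A=0.1259, B=-0.2810, C=(l²−L²−A²−y'²−z²)/(2L)=-0.0047
  γ=atan2(-0.2810,0.1259)=-1.1496;  ψ=arccos(-0.0152)=1.5860;  θ3=γ+ψ≈0.4364

θ₁ = 1.0468, θ₂ = -0.0878, θ₃ = 0.4364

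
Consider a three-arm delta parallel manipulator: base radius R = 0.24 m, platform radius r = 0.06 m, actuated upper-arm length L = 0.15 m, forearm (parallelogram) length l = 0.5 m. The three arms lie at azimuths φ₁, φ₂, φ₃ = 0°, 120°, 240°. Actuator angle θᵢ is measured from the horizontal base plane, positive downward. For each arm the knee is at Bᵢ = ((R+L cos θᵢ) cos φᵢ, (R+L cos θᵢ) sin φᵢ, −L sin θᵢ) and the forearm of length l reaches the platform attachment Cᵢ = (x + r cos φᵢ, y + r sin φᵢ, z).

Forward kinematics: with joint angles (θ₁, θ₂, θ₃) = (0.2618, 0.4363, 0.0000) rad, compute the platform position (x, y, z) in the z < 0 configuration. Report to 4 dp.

(-0.0047, -0.0511, -0.4113)

O1 = (0.3249·cos0.0°, 0.3249·sin0.0°, -0.0388) = (0.3249, 0.0000, -0.0388)
O2 = (0.3159·cos120.0°, 0.3159·sin120.0°, -0.0634) = (-0.1580, 0.2736, -0.0634)
O3 = (0.3300·cos240.0°, 0.3300·sin240.0°, 0.0000) = (-0.1650, -0.2858, 0.0000)
|O₂|²−|O₁|² = -0.0032;  |O₃|²−|O₁|² = 0.0018
[-0.9657 0.5472 -0.0491]·P = -0.0032;  [-0.9798 -0.5716 0.0776]·P = 0.0018
det = 1.0882;  x = 0.0008+0.0132z,  y = -0.0045+0.1131z
into |P−O₁|² = l²: 1.0130z² + 0.0680z + -0.1434 = 0;  Δ = 0.5857;  z = -0.4113 or 0.3442 → z<0 root = -0.4113
x = -0.0047, y = -0.0511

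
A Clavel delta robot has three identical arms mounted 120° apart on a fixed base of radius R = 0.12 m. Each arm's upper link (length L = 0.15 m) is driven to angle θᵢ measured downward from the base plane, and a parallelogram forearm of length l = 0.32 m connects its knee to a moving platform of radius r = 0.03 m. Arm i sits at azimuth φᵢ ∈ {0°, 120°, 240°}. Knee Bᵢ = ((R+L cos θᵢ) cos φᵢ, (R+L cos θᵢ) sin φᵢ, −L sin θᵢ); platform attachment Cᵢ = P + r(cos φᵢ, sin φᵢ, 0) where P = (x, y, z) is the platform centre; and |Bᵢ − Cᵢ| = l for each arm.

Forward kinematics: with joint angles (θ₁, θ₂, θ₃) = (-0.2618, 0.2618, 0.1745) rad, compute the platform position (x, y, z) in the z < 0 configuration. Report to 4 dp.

(0.0436, -0.0076, -0.2176)

φ1=0.0°: virtual centre (0.2349, 0.0000, 0.0388), radius l
arm 2 at φ=120.0°: ρ2 = 0.2349;  S2 = (-0.1174, 0.2034, -0.0388)
φ3=240.0°: virtual centre (-0.1189, -0.2059, -0.0260), radius l
|S₂|²−|S₁|² = 0.0000;  |S₃|²−|S₁|² = 0.0005
plane₁₂: -0.7047x+0.4068y+-0.1553z = 0.0000
det = 0.5780;  x = -0.0004+-0.2019z,  y = -0.0006+0.0319z
sphere 1 gives Az²+Bz+C=0 with A=1.0418, B=0.0173, C=-0.0456;  B²−4AC=0.1901;  roots -0.2176, 0.2009;  negative root z = -0.2176
x = 0.0436, y = -0.0076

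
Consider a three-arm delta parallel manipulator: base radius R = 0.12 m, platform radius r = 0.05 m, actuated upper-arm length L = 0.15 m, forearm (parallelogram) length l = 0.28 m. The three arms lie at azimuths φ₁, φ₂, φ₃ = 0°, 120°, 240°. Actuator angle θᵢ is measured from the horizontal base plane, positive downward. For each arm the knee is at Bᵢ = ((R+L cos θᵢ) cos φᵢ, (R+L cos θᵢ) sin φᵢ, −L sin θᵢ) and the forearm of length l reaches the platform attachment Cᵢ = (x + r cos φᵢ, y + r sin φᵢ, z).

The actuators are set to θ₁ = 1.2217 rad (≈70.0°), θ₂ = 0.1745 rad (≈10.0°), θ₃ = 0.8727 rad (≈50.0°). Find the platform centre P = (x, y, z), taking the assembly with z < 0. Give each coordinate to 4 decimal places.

φ1=0.0°: virtual centre (0.1213, 0.0000, -0.1410), radius l
arm 2 at φ=120.0°: e+L cos θ2 = 0.2177;  centre 2 = (-0.1089, 0.1886, -0.0260)
φ3=240.0°: virtual centre (-0.0832, -0.1441, -0.1149), radius l
|centre ₂|²−|centre ₁|² = 0.0135;  |centre ₃|²−|centre ₁|² = 0.0063
plane₁₂: -0.4603x+0.3771y+0.2298z = 0.0135
Cramer: x(z) = -0.0219+0.2993z;  y(z) = 0.0091-0.2441z
quadratic in z: (1.1492)z²+(0.1918)z+(-0.0380)=0, √Δ=0.4596 → z ∈ {-0.2834, 0.1165}; z = -0.2834 (taking z<0)
x = -0.1067, y = 0.0783

(-0.1067, 0.0783, -0.2834)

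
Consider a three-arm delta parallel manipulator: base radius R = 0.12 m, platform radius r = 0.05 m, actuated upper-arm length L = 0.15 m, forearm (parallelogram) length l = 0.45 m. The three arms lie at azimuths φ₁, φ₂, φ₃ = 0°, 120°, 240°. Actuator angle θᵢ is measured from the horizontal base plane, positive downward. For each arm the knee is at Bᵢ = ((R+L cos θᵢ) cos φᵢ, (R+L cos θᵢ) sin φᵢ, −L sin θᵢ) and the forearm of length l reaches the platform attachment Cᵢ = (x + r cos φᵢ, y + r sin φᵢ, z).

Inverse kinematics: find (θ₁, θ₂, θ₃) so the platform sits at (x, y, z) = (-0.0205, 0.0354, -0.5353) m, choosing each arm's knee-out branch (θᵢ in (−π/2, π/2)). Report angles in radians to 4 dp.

φ1=0.0° → target in arm frame (-0.0205, 0.0354)
  A cos θ + B sin θ = C:  0.0905·cos θ + -0.5353·sin θ = -0.3866
  θ1 = atan2(B,A) + arccos(C/0.5429) = 0.9601
φ2=120.0° → target in arm frame (0.0409, 0.0001)
  e−x'=0.0291;  (l²−L²−(e−x')²−y'²−z²)/2L = -0.3580
  γ=atan2(-0.5353,0.0291)=-1.5165;  ψ=arccos(-0.6678)=2.3020;  θ2=γ+ψ≈0.7855
rotate P by −φ3: (-0.0204, -0.0355, -0.5353)
  A=0.0904, B=-0.5353, C=(l²−L²−A²−y'²−z²)/(2L)=-0.3866
  θ3 = atan2(B,A) + arccos(C/0.5429) = 0.9598

θ₁ = 0.9601, θ₂ = 0.7855, θ₃ = 0.9598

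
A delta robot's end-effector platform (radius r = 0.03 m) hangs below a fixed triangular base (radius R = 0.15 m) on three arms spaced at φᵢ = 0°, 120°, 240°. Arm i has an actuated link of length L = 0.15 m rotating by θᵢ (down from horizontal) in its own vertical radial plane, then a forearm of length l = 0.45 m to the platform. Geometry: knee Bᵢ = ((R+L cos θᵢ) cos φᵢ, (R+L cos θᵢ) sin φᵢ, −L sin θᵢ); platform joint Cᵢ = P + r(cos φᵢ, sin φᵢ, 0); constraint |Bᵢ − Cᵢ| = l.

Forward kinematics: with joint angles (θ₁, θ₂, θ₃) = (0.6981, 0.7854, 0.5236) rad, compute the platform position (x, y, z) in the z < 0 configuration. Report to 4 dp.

(-0.0077, -0.0424, -0.4731)

φ1=0.0°: virtual centre (0.2349, 0.0000, -0.0964), radius l
O2 = (0.2261·cos120.0°, 0.2261·sin120.0°, -0.1061) = (-0.1130, 0.1958, -0.1061)
φ3=240.0°: virtual centre (-0.1250, -0.2164, -0.0750), radius l
subtract pairs → two planes through P
plane₁₂: -0.6959x+0.3916y+-0.0193z = -0.0021
Cramer: x(z) = -0.0008+0.0144z;  y(z) = -0.0069+0.0749z
quadratic in z: (1.0058)z²+(0.1850)z+(-0.1376)=0, √Δ=0.7666 → z ∈ {-0.4731, 0.2891}; z = -0.4731 (taking z<0)
x = -0.0077, y = -0.0424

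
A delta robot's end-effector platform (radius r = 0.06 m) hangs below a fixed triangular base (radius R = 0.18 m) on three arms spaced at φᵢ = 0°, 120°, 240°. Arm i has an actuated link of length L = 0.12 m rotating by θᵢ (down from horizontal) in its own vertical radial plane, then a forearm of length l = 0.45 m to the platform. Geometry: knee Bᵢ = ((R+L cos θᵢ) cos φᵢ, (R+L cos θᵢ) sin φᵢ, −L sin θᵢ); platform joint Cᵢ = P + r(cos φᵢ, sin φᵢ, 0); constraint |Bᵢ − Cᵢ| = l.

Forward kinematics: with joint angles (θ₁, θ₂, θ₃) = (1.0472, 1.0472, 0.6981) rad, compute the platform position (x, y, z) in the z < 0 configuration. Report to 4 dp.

centre 1 = (0.1800·cos0.0°, 0.1800·sin0.0°, -0.1039) = (0.1800, 0.0000, -0.1039)
centre 2 = (0.1800·cos120.0°, 0.1800·sin120.0°, -0.1039) = (-0.0900, 0.1559, -0.1039)
arm 3 at φ=240.0°: ρ3 = 0.2119;  centre 3 = (-0.1060, -0.1835, -0.0771)
eliminate P² terms by subtracting sphere 1 from 2 and 3
linear system: -0.5400x+0.3118y = 0.0000−0.0000z; -0.5719x+-0.3671y = 0.0077−0.0536z
Cramer: x(z) = -0.0063+0.0444z;  y(z) = -0.0110+0.0768z
into |P−centre ₁|² = l²: 1.0079z² + 0.1896z + -0.1569 = 0;  Δ = 0.6683;  z = -0.4996 or 0.3115 → z<0 root = -0.4996
x = -0.0285, y = -0.0494

(-0.0285, -0.0494, -0.4996)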